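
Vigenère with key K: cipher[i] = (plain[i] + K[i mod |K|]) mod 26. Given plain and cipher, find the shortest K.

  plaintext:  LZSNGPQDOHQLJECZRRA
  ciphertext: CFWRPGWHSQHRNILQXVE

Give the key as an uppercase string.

  i= 0: C-L = 17 → R
  i= 1: F-Z =  6 → G
  i= 2: W-S =  4 → E
  i= 3: R-N =  4 → E
  i= 4: P-G =  9 → J
  i= 5: G-P = 17 → R
  i= 6: W-Q =  6 → G
  i= 7: H-D =  4 → E
  i= 8: S-O =  4 → E
  i= 9: Q-H =  9 → J
  i=10: H-Q = 17 → R
  i=11: R-L =  6 → G
  i=12: N-J =  4 → E
  i=13: I-E =  4 → E
  i=14: L-C =  9 → J
  i=15: Q-Z = 17 → R
  i=16: X-R =  6 → G
  i=17: V-R =  4 → E
  i=18: E-A =  4 → E
  shifts repeat with period 5: RGEEJ

RGEEJ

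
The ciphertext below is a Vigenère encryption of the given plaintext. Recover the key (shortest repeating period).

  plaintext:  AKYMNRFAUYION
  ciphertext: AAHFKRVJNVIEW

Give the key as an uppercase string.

AQJTX

  i= 0: A-A =  0 → A
  i= 1: A-K = 16 → Q
  i= 2: H-Y =  9 → J
  i= 3: F-M = 19 → T
  i= 4: K-N = 23 → X
  i= 5: R-R =  0 → A
  i= 6: V-F = 16 → Q
  i= 7: J-A =  9 → J
  i= 8: N-U = 19 → T
  i= 9: V-Y = 23 → X
  i=10: I-I =  0 → A
  i=11: E-O = 16 → Q
  i=12: W-N =  9 → J
  shifts repeat with period 5: AQJTX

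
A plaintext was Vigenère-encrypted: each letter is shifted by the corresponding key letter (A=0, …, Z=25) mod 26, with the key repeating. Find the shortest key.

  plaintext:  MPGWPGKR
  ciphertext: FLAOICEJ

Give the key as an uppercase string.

TWUS

  i= 0: F-M = 19 → T
  i= 1: L-P = 22 → W
  i= 2: A-G = 20 → U
  i= 3: O-W = 18 → S
  i= 4: I-P = 19 → T
  i= 5: C-G = 22 → W
  i= 6: E-K = 20 → U
  i= 7: J-R = 18 → S
  shifts repeat with period 4: TWUS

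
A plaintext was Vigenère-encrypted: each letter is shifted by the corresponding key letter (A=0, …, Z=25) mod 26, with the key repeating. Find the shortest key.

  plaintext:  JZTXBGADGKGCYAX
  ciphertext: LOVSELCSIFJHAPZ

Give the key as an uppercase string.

  i= 0: L-J =  2 → C
  i= 1: O-Z = 15 → P
  i= 2: V-T =  2 → C
  i= 3: S-X = 21 → V
  i= 4: E-B =  3 → D
  i= 5: L-G =  5 → F
  i= 6: C-A =  2 → C
  i= 7: S-D = 15 → P
  i= 8: I-G =  2 → C
  i= 9: F-K = 21 → V
  i=10: J-G =  3 → D
  i=11: H-C =  5 → F
  i=12: A-Y =  2 → C
  i=13: P-A = 15 → P
  i=14: Z-X =  2 → C
  shifts repeat with period 6: CPCVDF

CPCVDF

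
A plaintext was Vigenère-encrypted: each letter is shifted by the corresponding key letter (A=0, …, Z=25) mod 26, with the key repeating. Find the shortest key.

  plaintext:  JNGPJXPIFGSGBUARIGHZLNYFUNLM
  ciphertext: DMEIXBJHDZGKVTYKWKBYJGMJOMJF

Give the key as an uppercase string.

  i= 0: D-J = 20 → U
  i= 1: M-N = 25 → Z
  i= 2: E-G = 24 → Y
  i= 3: I-P = 19 → T
  i= 4: X-J = 14 → O
  i= 5: B-X =  4 → E
  i= 6: J-P = 20 → U
  i= 7: H-I = 25 → Z
  i= 8: D-F = 24 → Y
  i= 9: Z-G = 19 → T
  i=10: G-S = 14 → O
  i=11: K-G =  4 → E
  i=12: V-B = 20 → U
  i=13: T-U = 25 → Z
  i=14: Y-A = 24 → Y
  i=15: K-R = 19 → T
  i=16: W-I = 14 → O
  i=17: K-G =  4 → E
  i=18: B-H = 20 → U
  i=19: Y-Z = 25 → Z
  i=20: J-L = 24 → Y
  i=21: G-N = 19 → T
  i=22: M-Y = 14 → O
  i=23: J-F =  4 → E
  i=24: O-U = 20 → U
  i=25: M-N = 25 → Z
  i=26: J-L = 24 → Y
  i=27: F-M = 19 → T
  shifts repeat with period 6: UZYTOE

UZYTOE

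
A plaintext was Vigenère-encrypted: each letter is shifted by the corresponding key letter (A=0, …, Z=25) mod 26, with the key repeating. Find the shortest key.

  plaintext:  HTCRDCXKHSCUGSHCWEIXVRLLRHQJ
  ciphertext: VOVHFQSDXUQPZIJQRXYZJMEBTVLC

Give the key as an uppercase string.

OVTQC

  i= 0: V-H = 14 → O
  i= 1: O-T = 21 → V
  i= 2: V-C = 19 → T
  i= 3: H-R = 16 → Q
  i= 4: F-D =  2 → C
  i= 5: Q-C = 14 → O
  i= 6: S-X = 21 → V
  i= 7: D-K = 19 → T
  i= 8: X-H = 16 → Q
  i= 9: U-S =  2 → C
  i=10: Q-C = 14 → O
  i=11: P-U = 21 → V
  i=12: Z-G = 19 → T
  i=13: I-S = 16 → Q
  i=14: J-H =  2 → C
  i=15: Q-C = 14 → O
  i=16: R-W = 21 → V
  i=17: X-E = 19 → T
  i=18: Y-I = 16 → Q
  i=19: Z-X =  2 → C
  i=20: J-V = 14 → O
  i=21: M-R = 21 → V
  i=22: E-L = 19 → T
  i=23: B-L = 16 → Q
  i=24: T-R =  2 → C
  i=25: V-H = 14 → O
  i=26: L-Q = 21 → V
  i=27: C-J = 19 → T
  shifts repeat with period 5: OVTQC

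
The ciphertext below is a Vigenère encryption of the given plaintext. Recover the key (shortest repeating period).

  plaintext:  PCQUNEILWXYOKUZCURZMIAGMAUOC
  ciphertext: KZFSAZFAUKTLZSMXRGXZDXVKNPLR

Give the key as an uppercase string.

  i= 0: K-P = 21 → V
  i= 1: Z-C = 23 → X
  i= 2: F-Q = 15 → P
  i= 3: S-U = 24 → Y
  i= 4: A-N = 13 → N
  i= 5: Z-E = 21 → V
  i= 6: F-I = 23 → X
  i= 7: A-L = 15 → P
  i= 8: U-W = 24 → Y
  i= 9: K-X = 13 → N
  i=10: T-Y = 21 → V
  i=11: L-O = 23 → X
  i=12: Z-K = 15 → P
  i=13: S-U = 24 → Y
  i=14: M-Z = 13 → N
  i=15: X-C = 21 → V
  i=16: R-U = 23 → X
  i=17: G-R = 15 → P
  i=18: X-Z = 24 → Y
  i=19: Z-M = 13 → N
  i=20: D-I = 21 → V
  i=21: X-A = 23 → X
  i=22: V-G = 15 → P
  i=23: K-M = 24 → Y
  i=24: N-A = 13 → N
  i=25: P-U = 21 → V
  i=26: L-O = 23 → X
  i=27: R-C = 15 → P
  shifts repeat with period 5: VXPYN

VXPYN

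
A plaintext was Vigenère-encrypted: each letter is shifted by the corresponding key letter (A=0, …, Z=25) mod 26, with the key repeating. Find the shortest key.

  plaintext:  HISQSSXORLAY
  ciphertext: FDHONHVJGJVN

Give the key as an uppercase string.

  i= 0: F-H = 24 → Y
  i= 1: D-I = 21 → V
  i= 2: H-S = 15 → P
  i= 3: O-Q = 24 → Y
  i= 4: N-S = 21 → V
  i= 5: H-S = 15 → P
  i= 6: V-X = 24 → Y
  i= 7: J-O = 21 → V
  i= 8: G-R = 15 → P
  i= 9: J-L = 24 → Y
  i=10: V-A = 21 → V
  i=11: N-Y = 15 → P
  shifts repeat with period 3: YVP

YVP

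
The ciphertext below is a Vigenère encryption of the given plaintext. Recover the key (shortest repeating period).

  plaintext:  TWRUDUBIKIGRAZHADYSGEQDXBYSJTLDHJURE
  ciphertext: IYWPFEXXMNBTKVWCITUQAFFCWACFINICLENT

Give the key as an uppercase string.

  i= 0: I-T = 15 → P
  i= 1: Y-W =  2 → C
  i= 2: W-R =  5 → F
  i= 3: P-U = 21 → V
  i= 4: F-D =  2 → C
  i= 5: E-U = 10 → K
  i= 6: X-B = 22 → W
  i= 7: X-I = 15 → P
  i= 8: M-K =  2 → C
  i= 9: N-I =  5 → F
  i=10: B-G = 21 → V
  i=11: T-R =  2 → C
  i=12: K-A = 10 → K
  i=13: V-Z = 22 → W
  i=14: W-H = 15 → P
  i=15: C-A =  2 → C
  i=16: I-D =  5 → F
  i=17: T-Y = 21 → V
  i=18: U-S =  2 → C
  i=19: Q-G = 10 → K
  i=20: A-E = 22 → W
  i=21: F-Q = 15 → P
  i=22: F-D =  2 → C
  i=23: C-X =  5 → F
  i=24: W-B = 21 → V
  i=25: A-Y =  2 → C
  i=26: C-S = 10 → K
  i=27: F-J = 22 → W
  i=28: I-T = 15 → P
  i=29: N-L =  2 → C
  i=30: I-D =  5 → F
  i=31: C-H = 21 → V
  i=32: L-J =  2 → C
  i=33: E-U = 10 → K
  i=34: N-R = 22 → W
  i=35: T-E = 15 → P
  shifts repeat with period 7: PCFVCKW

PCFVCKW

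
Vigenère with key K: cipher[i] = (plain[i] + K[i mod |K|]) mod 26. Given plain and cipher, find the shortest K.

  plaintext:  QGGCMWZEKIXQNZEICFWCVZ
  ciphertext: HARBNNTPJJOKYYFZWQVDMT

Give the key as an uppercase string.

  i= 0: H-Q = 17 → R
  i= 1: A-G = 20 → U
  i= 2: R-G = 11 → L
  i= 3: B-C = 25 → Z
  i= 4: N-M =  1 → B
  i= 5: N-W = 17 → R
  i= 6: T-Z = 20 → U
  i= 7: P-E = 11 → L
  i= 8: J-K = 25 → Z
  i= 9: J-I =  1 → B
  i=10: O-X = 17 → R
  i=11: K-Q = 20 → U
  i=12: Y-N = 11 → L
  i=13: Y-Z = 25 → Z
  i=14: F-E =  1 → B
  i=15: Z-I = 17 → R
  i=16: W-C = 20 → U
  i=17: Q-F = 11 → L
  i=18: V-W = 25 → Z
  i=19: D-C =  1 → B
  i=20: M-V = 17 → R
  i=21: T-Z = 20 → U
  shifts repeat with period 5: RULZB

RULZB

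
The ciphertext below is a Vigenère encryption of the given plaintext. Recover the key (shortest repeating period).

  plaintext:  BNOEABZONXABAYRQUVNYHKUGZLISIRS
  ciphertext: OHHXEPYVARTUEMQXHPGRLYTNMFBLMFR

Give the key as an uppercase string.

  i= 0: O-B = 13 → N
  i= 1: H-N = 20 → U
  i= 2: H-O = 19 → T
  i= 3: X-E = 19 → T
  i= 4: E-A =  4 → E
  i= 5: P-B = 14 → O
  i= 6: Y-Z = 25 → Z
  i= 7: V-O =  7 → H
  i= 8: A-N = 13 → N
  i= 9: R-X = 20 → U
  i=10: T-A = 19 → T
  i=11: U-B = 19 → T
  i=12: E-A =  4 → E
  i=13: M-Y = 14 → O
  i=14: Q-R = 25 → Z
  i=15: X-Q =  7 → H
  i=16: H-U = 13 → N
  i=17: P-V = 20 → U
  i=18: G-N = 19 → T
  i=19: R-Y = 19 → T
  i=20: L-H =  4 → E
  i=21: Y-K = 14 → O
  i=22: T-U = 25 → Z
  i=23: N-G =  7 → H
  i=24: M-Z = 13 → N
  i=25: F-L = 20 → U
  i=26: B-I = 19 → T
  i=27: L-S = 19 → T
  i=28: M-I =  4 → E
  i=29: F-R = 14 → O
  i=30: R-S = 25 → Z
  shifts repeat with period 8: NUTTEOZH

NUTTEOZH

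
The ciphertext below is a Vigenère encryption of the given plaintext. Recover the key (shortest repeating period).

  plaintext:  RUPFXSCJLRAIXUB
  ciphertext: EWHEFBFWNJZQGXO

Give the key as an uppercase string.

  i= 0: E-R = 13 → N
  i= 1: W-U =  2 → C
  i= 2: H-P = 18 → S
  i= 3: E-F = 25 → Z
  i= 4: F-X =  8 → I
  i= 5: B-S =  9 → J
  i= 6: F-C =  3 → D
  i= 7: W-J = 13 → N
  i= 8: N-L =  2 → C
  i= 9: J-R = 18 → S
  i=10: Z-A = 25 → Z
  i=11: Q-I =  8 → I
  i=12: G-X =  9 → J
  i=13: X-U =  3 → D
  i=14: O-B = 13 → N
  shifts repeat with period 7: NCSZIJD

NCSZIJD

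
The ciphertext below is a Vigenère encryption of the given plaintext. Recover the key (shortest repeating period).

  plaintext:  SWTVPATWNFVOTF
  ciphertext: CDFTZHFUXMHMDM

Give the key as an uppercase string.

KHMY

  i= 0: C-S = 10 → K
  i= 1: D-W =  7 → H
  i= 2: F-T = 12 → M
  i= 3: T-V = 24 → Y
  i= 4: Z-P = 10 → K
  i= 5: H-A =  7 → H
  i= 6: F-T = 12 → M
  i= 7: U-W = 24 → Y
  i= 8: X-N = 10 → K
  i= 9: M-F =  7 → H
  i=10: H-V = 12 → M
  i=11: M-O = 24 → Y
  i=12: D-T = 10 → K
  i=13: M-F =  7 → H
  shifts repeat with period 4: KHMY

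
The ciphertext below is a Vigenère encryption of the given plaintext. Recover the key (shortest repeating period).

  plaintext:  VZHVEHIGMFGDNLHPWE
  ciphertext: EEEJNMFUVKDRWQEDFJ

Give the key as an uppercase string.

JFXO

  i= 0: E-V =  9 → J
  i= 1: E-Z =  5 → F
  i= 2: E-H = 23 → X
  i= 3: J-V = 14 → O
  i= 4: N-E =  9 → J
  i= 5: M-H =  5 → F
  i= 6: F-I = 23 → X
  i= 7: U-G = 14 → O
  i= 8: V-M =  9 → J
  i= 9: K-F =  5 → F
  i=10: D-G = 23 → X
  i=11: R-D = 14 → O
  i=12: W-N =  9 → J
  i=13: Q-L =  5 → F
  i=14: E-H = 23 → X
  i=15: D-P = 14 → O
  i=16: F-W =  9 → J
  i=17: J-E =  5 → F
  shifts repeat with period 4: JFXO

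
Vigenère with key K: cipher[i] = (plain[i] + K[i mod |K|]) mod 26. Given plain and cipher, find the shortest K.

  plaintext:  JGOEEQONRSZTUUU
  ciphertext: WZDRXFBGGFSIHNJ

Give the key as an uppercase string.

NTP

  i= 0: W-J = 13 → N
  i= 1: Z-G = 19 → T
  i= 2: D-O = 15 → P
  i= 3: R-E = 13 → N
  i= 4: X-E = 19 → T
  i= 5: F-Q = 15 → P
  i= 6: B-O = 13 → N
  i= 7: G-N = 19 → T
  i= 8: G-R = 15 → P
  i= 9: F-S = 13 → N
  i=10: S-Z = 19 → T
  i=11: I-T = 15 → P
  i=12: H-U = 13 → N
  i=13: N-U = 19 → T
  i=14: J-U = 15 → P
  shifts repeat with period 3: NTP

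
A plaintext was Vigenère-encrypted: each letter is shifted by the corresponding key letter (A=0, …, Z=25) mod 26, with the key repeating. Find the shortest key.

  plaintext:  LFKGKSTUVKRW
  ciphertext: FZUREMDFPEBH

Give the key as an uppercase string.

  i= 0: F-L = 20 → U
  i= 1: Z-F = 20 → U
  i= 2: U-K = 10 → K
  i= 3: R-G = 11 → L
  i= 4: E-K = 20 → U
  i= 5: M-S = 20 → U
  i= 6: D-T = 10 → K
  i= 7: F-U = 11 → L
  i= 8: P-V = 20 → U
  i= 9: E-K = 20 → U
  i=10: B-R = 10 → K
  i=11: H-W = 11 → L
  shifts repeat with period 4: UUKL

UUKL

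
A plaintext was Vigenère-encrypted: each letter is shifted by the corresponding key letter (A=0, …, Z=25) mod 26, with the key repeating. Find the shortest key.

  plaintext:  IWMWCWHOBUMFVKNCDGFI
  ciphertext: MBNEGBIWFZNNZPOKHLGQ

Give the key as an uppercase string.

EFBI

  i= 0: M-I =  4 → E
  i= 1: B-W =  5 → F
  i= 2: N-M =  1 → B
  i= 3: E-W =  8 → I
  i= 4: G-C =  4 → E
  i= 5: B-W =  5 → F
  i= 6: I-H =  1 → B
  i= 7: W-O =  8 → I
  i= 8: F-B =  4 → E
  i= 9: Z-U =  5 → F
  i=10: N-M =  1 → B
  i=11: N-F =  8 → I
  i=12: Z-V =  4 → E
  i=13: P-K =  5 → F
  i=14: O-N =  1 → B
  i=15: K-C =  8 → I
  i=16: H-D =  4 → E
  i=17: L-G =  5 → F
  i=18: G-F =  1 → B
  i=19: Q-I =  8 → I
  shifts repeat with period 4: EFBI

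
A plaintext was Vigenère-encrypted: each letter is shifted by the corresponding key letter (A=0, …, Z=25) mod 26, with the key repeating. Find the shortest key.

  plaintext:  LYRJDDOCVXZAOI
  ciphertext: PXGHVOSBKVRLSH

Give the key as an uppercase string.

EZPYSL

  i= 0: P-L =  4 → E
  i= 1: X-Y = 25 → Z
  i= 2: G-R = 15 → P
  i= 3: H-J = 24 → Y
  i= 4: V-D = 18 → S
  i= 5: O-D = 11 → L
  i= 6: S-O =  4 → E
  i= 7: B-C = 25 → Z
  i= 8: K-V = 15 → P
  i= 9: V-X = 24 → Y
  i=10: R-Z = 18 → S
  i=11: L-A = 11 → L
  i=12: S-O =  4 → E
  i=13: H-I = 25 → Z
  shifts repeat with period 6: EZPYSL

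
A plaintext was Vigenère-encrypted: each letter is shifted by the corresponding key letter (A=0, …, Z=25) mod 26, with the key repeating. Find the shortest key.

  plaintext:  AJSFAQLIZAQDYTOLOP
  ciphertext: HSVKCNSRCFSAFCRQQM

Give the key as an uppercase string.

HJDFCX

  i= 0: H-A =  7 → H
  i= 1: S-J =  9 → J
  i= 2: V-S =  3 → D
  i= 3: K-F =  5 → F
  i= 4: C-A =  2 → C
  i= 5: N-Q = 23 → X
  i= 6: S-L =  7 → H
  i= 7: R-I =  9 → J
  i= 8: C-Z =  3 → D
  i= 9: F-A =  5 → F
  i=10: S-Q =  2 → C
  i=11: A-D = 23 → X
  i=12: F-Y =  7 → H
  i=13: C-T =  9 → J
  i=14: R-O =  3 → D
  i=15: Q-L =  5 → F
  i=16: Q-O =  2 → C
  i=17: M-P = 23 → X
  shifts repeat with period 6: HJDFCX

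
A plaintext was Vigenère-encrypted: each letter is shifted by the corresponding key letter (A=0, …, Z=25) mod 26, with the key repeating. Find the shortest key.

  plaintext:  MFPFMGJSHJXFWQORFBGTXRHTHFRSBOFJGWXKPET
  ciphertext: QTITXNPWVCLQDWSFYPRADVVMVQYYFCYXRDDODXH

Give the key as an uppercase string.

  i= 0: Q-M =  4 → E
  i= 1: T-F = 14 → O
  i= 2: I-P = 19 → T
  i= 3: T-F = 14 → O
  i= 4: X-M = 11 → L
  i= 5: N-G =  7 → H
  i= 6: P-J =  6 → G
  i= 7: W-S =  4 → E
  i= 8: V-H = 14 → O
  i= 9: C-J = 19 → T
  i=10: L-X = 14 → O
  i=11: Q-F = 11 → L
  i=12: D-W =  7 → H
  i=13: W-Q =  6 → G
  i=14: S-O =  4 → E
  i=15: F-R = 14 → O
  i=16: Y-F = 19 → T
  i=17: P-B = 14 → O
  i=18: R-G = 11 → L
  i=19: A-T =  7 → H
  i=20: D-X =  6 → G
  i=21: V-R =  4 → E
  i=22: V-H = 14 → O
  i=23: M-T = 19 → T
  i=24: V-H = 14 → O
  i=25: Q-F = 11 → L
  i=26: Y-R =  7 → H
  i=27: Y-S =  6 → G
  i=28: F-B =  4 → E
  i=29: C-O = 14 → O
  i=30: Y-F = 19 → T
  i=31: X-J = 14 → O
  i=32: R-G = 11 → L
  i=33: D-W =  7 → H
  i=34: D-X =  6 → G
  i=35: O-K =  4 → E
  i=36: D-P = 14 → O
  i=37: X-E = 19 → T
  i=38: H-T = 14 → O
  shifts repeat with period 7: EOTOLHG

EOTOLHG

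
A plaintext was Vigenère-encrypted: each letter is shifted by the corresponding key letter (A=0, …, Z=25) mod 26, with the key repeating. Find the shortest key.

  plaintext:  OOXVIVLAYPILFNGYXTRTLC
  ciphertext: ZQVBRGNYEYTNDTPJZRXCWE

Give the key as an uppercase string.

LCYGJ

  i= 0: Z-O = 11 → L
  i= 1: Q-O =  2 → C
  i= 2: V-X = 24 → Y
  i= 3: B-V =  6 → G
  i= 4: R-I =  9 → J
  i= 5: G-V = 11 → L
  i= 6: N-L =  2 → C
  i= 7: Y-A = 24 → Y
  i= 8: E-Y =  6 → G
  i= 9: Y-P =  9 → J
  i=10: T-I = 11 → L
  i=11: N-L =  2 → C
  i=12: D-F = 24 → Y
  i=13: T-N =  6 → G
  i=14: P-G =  9 → J
  i=15: J-Y = 11 → L
  i=16: Z-X =  2 → C
  i=17: R-T = 24 → Y
  i=18: X-R =  6 → G
  i=19: C-T =  9 → J
  i=20: W-L = 11 → L
  i=21: E-C =  2 → C
  shifts repeat with period 5: LCYGJ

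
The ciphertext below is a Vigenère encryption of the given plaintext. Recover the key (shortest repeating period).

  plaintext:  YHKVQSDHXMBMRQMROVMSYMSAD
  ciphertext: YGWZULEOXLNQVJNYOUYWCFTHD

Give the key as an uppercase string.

AZMEETBH

  i= 0: Y-Y =  0 → A
  i= 1: G-H = 25 → Z
  i= 2: W-K = 12 → M
  i= 3: Z-V =  4 → E
  i= 4: U-Q =  4 → E
  i= 5: L-S = 19 → T
  i= 6: E-D =  1 → B
  i= 7: O-H =  7 → H
  i= 8: X-X =  0 → A
  i= 9: L-M = 25 → Z
  i=10: N-B = 12 → M
  i=11: Q-M =  4 → E
  i=12: V-R =  4 → E
  i=13: J-Q = 19 → T
  i=14: N-M =  1 → B
  i=15: Y-R =  7 → H
  i=16: O-O =  0 → A
  i=17: U-V = 25 → Z
  i=18: Y-M = 12 → M
  i=19: W-S =  4 → E
  i=20: C-Y =  4 → E
  i=21: F-M = 19 → T
  i=22: T-S =  1 → B
  i=23: H-A =  7 → H
  i=24: D-D =  0 → A
  shifts repeat with period 8: AZMEETBH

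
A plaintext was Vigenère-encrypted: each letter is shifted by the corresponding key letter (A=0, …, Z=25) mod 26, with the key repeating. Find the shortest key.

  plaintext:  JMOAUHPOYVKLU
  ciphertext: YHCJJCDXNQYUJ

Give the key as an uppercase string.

PVOJ

  i= 0: Y-J = 15 → P
  i= 1: H-M = 21 → V
  i= 2: C-O = 14 → O
  i= 3: J-A =  9 → J
  i= 4: J-U = 15 → P
  i= 5: C-H = 21 → V
  i= 6: D-P = 14 → O
  i= 7: X-O =  9 → J
  i= 8: N-Y = 15 → P
  i= 9: Q-V = 21 → V
  i=10: Y-K = 14 → O
  i=11: U-L =  9 → J
  i=12: J-U = 15 → P
  shifts repeat with period 4: PVOJ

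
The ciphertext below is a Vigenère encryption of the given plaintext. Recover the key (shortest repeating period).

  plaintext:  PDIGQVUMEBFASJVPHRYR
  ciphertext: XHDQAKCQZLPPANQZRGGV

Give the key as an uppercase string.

  i= 0: X-P =  8 → I
  i= 1: H-D =  4 → E
  i= 2: D-I = 21 → V
  i= 3: Q-G = 10 → K
  i= 4: A-Q = 10 → K
  i= 5: K-V = 15 → P
  i= 6: C-U =  8 → I
  i= 7: Q-M =  4 → E
  i= 8: Z-E = 21 → V
  i= 9: L-B = 10 → K
  i=10: P-F = 10 → K
  i=11: P-A = 15 → P
  i=12: A-S =  8 → I
  i=13: N-J =  4 → E
  i=14: Q-V = 21 → V
  i=15: Z-P = 10 → K
  i=16: R-H = 10 → K
  i=17: G-R = 15 → P
  i=18: G-Y =  8 → I
  i=19: V-R =  4 → E
  shifts repeat with period 6: IEVKKP

IEVKKP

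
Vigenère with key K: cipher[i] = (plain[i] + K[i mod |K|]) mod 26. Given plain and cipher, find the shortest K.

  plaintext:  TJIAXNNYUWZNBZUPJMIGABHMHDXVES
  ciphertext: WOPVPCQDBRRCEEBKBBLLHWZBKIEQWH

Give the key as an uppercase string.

DFHVSP

  i= 0: W-T =  3 → D
  i= 1: O-J =  5 → F
  i= 2: P-I =  7 → H
  i= 3: V-A = 21 → V
  i= 4: P-X = 18 → S
  i= 5: C-N = 15 → P
  i= 6: Q-N =  3 → D
  i= 7: D-Y =  5 → F
  i= 8: B-U =  7 → H
  i= 9: R-W = 21 → V
  i=10: R-Z = 18 → S
  i=11: C-N = 15 → P
  i=12: E-B =  3 → D
  i=13: E-Z =  5 → F
  i=14: B-U =  7 → H
  i=15: K-P = 21 → V
  i=16: B-J = 18 → S
  i=17: B-M = 15 → P
  i=18: L-I =  3 → D
  i=19: L-G =  5 → F
  i=20: H-A =  7 → H
  i=21: W-B = 21 → V
  i=22: Z-H = 18 → S
  i=23: B-M = 15 → P
  i=24: K-H =  3 → D
  i=25: I-D =  5 → F
  i=26: E-X =  7 → H
  i=27: Q-V = 21 → V
  i=28: W-E = 18 → S
  i=29: H-S = 15 → P
  shifts repeat with period 6: DFHVSP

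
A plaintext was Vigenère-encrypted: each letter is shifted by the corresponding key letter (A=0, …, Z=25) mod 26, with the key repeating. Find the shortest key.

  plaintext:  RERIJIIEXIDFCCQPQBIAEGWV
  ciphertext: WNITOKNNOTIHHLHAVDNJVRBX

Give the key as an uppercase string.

  i= 0: W-R =  5 → F
  i= 1: N-E =  9 → J
  i= 2: I-R = 17 → R
  i= 3: T-I = 11 → L
  i= 4: O-J =  5 → F
  i= 5: K-I =  2 → C
  i= 6: N-I =  5 → F
  i= 7: N-E =  9 → J
  i= 8: O-X = 17 → R
  i= 9: T-I = 11 → L
  i=10: I-D =  5 → F
  i=11: H-F =  2 → C
  i=12: H-C =  5 → F
  i=13: L-C =  9 → J
  i=14: H-Q = 17 → R
  i=15: A-P = 11 → L
  i=16: V-Q =  5 → F
  i=17: D-B =  2 → C
  i=18: N-I =  5 → F
  i=19: J-A =  9 → J
  i=20: V-E = 17 → R
  i=21: R-G = 11 → L
  i=22: B-W =  5 → F
  i=23: X-V =  2 → C
  shifts repeat with period 6: FJRLFC

FJRLFC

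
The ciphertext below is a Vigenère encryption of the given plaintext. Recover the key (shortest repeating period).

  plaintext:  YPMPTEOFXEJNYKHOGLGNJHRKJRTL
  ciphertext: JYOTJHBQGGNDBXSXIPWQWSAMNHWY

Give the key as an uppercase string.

  i= 0: J-Y = 11 → L
  i= 1: Y-P =  9 → J
  i= 2: O-M =  2 → C
  i= 3: T-P =  4 → E
  i= 4: J-T = 16 → Q
  i= 5: H-E =  3 → D
  i= 6: B-O = 13 → N
  i= 7: Q-F = 11 → L
  i= 8: G-X =  9 → J
  i= 9: G-E =  2 → C
  i=10: N-J =  4 → E
  i=11: D-N = 16 → Q
  i=12: B-Y =  3 → D
  i=13: X-K = 13 → N
  i=14: S-H = 11 → L
  i=15: X-O =  9 → J
  i=16: I-G =  2 → C
  i=17: P-L =  4 → E
  i=18: W-G = 16 → Q
  i=19: Q-N =  3 → D
  i=20: W-J = 13 → N
  i=21: S-H = 11 → L
  i=22: A-R =  9 → J
  i=23: M-K =  2 → C
  i=24: N-J =  4 → E
  i=25: H-R = 16 → Q
  i=26: W-T =  3 → D
  i=27: Y-L = 13 → N
  shifts repeat with period 7: LJCEQDN

LJCEQDN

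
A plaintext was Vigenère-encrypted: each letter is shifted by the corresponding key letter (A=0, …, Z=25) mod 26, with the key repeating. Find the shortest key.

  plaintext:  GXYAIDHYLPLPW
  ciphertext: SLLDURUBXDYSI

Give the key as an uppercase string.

MOND

  i= 0: S-G = 12 → M
  i= 1: L-X = 14 → O
  i= 2: L-Y = 13 → N
  i= 3: D-A =  3 → D
  i= 4: U-I = 12 → M
  i= 5: R-D = 14 → O
  i= 6: U-H = 13 → N
  i= 7: B-Y =  3 → D
  i= 8: X-L = 12 → M
  i= 9: D-P = 14 → O
  i=10: Y-L = 13 → N
  i=11: S-P =  3 → D
  i=12: I-W = 12 → M
  shifts repeat with period 4: MOND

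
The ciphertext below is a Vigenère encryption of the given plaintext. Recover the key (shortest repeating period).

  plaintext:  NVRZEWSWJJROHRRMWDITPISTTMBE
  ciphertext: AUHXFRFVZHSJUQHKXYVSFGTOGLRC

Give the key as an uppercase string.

  i= 0: A-N = 13 → N
  i= 1: U-V = 25 → Z
  i= 2: H-R = 16 → Q
  i= 3: X-Z = 24 → Y
  i= 4: F-E =  1 → B
  i= 5: R-W = 21 → V
  i= 6: F-S = 13 → N
  i= 7: V-W = 25 → Z
  i= 8: Z-J = 16 → Q
  i= 9: H-J = 24 → Y
  i=10: S-R =  1 → B
  i=11: J-O = 21 → V
  i=12: U-H = 13 → N
  i=13: Q-R = 25 → Z
  i=14: H-R = 16 → Q
  i=15: K-M = 24 → Y
  i=16: X-W =  1 → B
  i=17: Y-D = 21 → V
  i=18: V-I = 13 → N
  i=19: S-T = 25 → Z
  i=20: F-P = 16 → Q
  i=21: G-I = 24 → Y
  i=22: T-S =  1 → B
  i=23: O-T = 21 → V
  i=24: G-T = 13 → N
  i=25: L-M = 25 → Z
  i=26: R-B = 16 → Q
  i=27: C-E = 24 → Y
  shifts repeat with period 6: NZQYBV

NZQYBV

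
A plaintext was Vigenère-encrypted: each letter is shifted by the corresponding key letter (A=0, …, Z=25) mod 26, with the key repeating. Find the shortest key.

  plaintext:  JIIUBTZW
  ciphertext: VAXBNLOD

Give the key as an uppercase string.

MSPH

  i= 0: V-J = 12 → M
  i= 1: A-I = 18 → S
  i= 2: X-I = 15 → P
  i= 3: B-U =  7 → H
  i= 4: N-B = 12 → M
  i= 5: L-T = 18 → S
  i= 6: O-Z = 15 → P
  i= 7: D-W =  7 → H
  shifts repeat with period 4: MSPH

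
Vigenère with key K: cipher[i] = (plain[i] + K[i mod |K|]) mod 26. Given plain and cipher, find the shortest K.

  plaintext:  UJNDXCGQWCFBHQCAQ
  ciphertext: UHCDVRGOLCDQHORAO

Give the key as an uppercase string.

AYP

  i= 0: U-U =  0 → A
  i= 1: H-J = 24 → Y
  i= 2: C-N = 15 → P
  i= 3: D-D =  0 → A
  i= 4: V-X = 24 → Y
  i= 5: R-C = 15 → P
  i= 6: G-G =  0 → A
  i= 7: O-Q = 24 → Y
  i= 8: L-W = 15 → P
  i= 9: C-C =  0 → A
  i=10: D-F = 24 → Y
  i=11: Q-B = 15 → P
  i=12: H-H =  0 → A
  i=13: O-Q = 24 → Y
  i=14: R-C = 15 → P
  i=15: A-A =  0 → A
  i=16: O-Q = 24 → Y
  shifts repeat with period 3: AYP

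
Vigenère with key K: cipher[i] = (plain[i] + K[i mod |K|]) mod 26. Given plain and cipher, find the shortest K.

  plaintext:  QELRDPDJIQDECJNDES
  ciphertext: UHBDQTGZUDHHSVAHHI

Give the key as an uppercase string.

  i= 0: U-Q =  4 → E
  i= 1: H-E =  3 → D
  i= 2: B-L = 16 → Q
  i= 3: D-R = 12 → M
  i= 4: Q-D = 13 → N
  i= 5: T-P =  4 → E
  i= 6: G-D =  3 → D
  i= 7: Z-J = 16 → Q
  i= 8: U-I = 12 → M
  i= 9: D-Q = 13 → N
  i=10: H-D =  4 → E
  i=11: H-E =  3 → D
  i=12: S-C = 16 → Q
  i=13: V-J = 12 → M
  i=14: A-N = 13 → N
  i=15: H-D =  4 → E
  i=16: H-E =  3 → D
  i=17: I-S = 16 → Q
  shifts repeat with period 5: EDQMN

EDQMN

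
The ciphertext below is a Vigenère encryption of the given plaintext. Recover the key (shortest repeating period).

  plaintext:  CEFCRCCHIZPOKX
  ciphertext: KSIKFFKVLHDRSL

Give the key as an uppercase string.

  i= 0: K-C =  8 → I
  i= 1: S-E = 14 → O
  i= 2: I-F =  3 → D
  i= 3: K-C =  8 → I
  i= 4: F-R = 14 → O
  i= 5: F-C =  3 → D
  i= 6: K-C =  8 → I
  i= 7: V-H = 14 → O
  i= 8: L-I =  3 → D
  i= 9: H-Z =  8 → I
  i=10: D-P = 14 → O
  i=11: R-O =  3 → D
  i=12: S-K =  8 → I
  i=13: L-X = 14 → O
  shifts repeat with period 3: IOD

IOD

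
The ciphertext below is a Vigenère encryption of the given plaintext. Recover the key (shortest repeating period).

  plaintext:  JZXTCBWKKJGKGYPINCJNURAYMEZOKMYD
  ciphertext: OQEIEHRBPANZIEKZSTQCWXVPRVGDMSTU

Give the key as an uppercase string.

  i= 0: O-J =  5 → F
  i= 1: Q-Z = 17 → R
  i= 2: E-X =  7 → H
  i= 3: I-T = 15 → P
  i= 4: E-C =  2 → C
  i= 5: H-B =  6 → G
  i= 6: R-W = 21 → V
  i= 7: B-K = 17 → R
  i= 8: P-K =  5 → F
  i= 9: A-J = 17 → R
  i=10: N-G =  7 → H
  i=11: Z-K = 15 → P
  i=12: I-G =  2 → C
  i=13: E-Y =  6 → G
  i=14: K-P = 21 → V
  i=15: Z-I = 17 → R
  i=16: S-N =  5 → F
  i=17: T-C = 17 → R
  i=18: Q-J =  7 → H
  i=19: C-N = 15 → P
  i=20: W-U =  2 → C
  i=21: X-R =  6 → G
  i=22: V-A = 21 → V
  i=23: P-Y = 17 → R
  i=24: R-M =  5 → F
  i=25: V-E = 17 → R
  i=26: G-Z =  7 → H
  i=27: D-O = 15 → P
  i=28: M-K =  2 → C
  i=29: S-M =  6 → G
  i=30: T-Y = 21 → V
  i=31: U-D = 17 → R
  shifts repeat with period 8: FRHPCGVR

FRHPCGVR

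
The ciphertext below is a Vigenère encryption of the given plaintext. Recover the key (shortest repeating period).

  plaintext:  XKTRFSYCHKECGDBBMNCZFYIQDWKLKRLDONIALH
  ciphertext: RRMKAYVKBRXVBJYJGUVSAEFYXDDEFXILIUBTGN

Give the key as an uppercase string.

  i= 0: R-X = 20 → U
  i= 1: R-K =  7 → H
  i= 2: M-T = 19 → T
  i= 3: K-R = 19 → T
  i= 4: A-F = 21 → V
  i= 5: Y-S =  6 → G
  i= 6: V-Y = 23 → X
  i= 7: K-C =  8 → I
  i= 8: B-H = 20 → U
  i= 9: R-K =  7 → H
  i=10: X-E = 19 → T
  i=11: V-C = 19 → T
  i=12: B-G = 21 → V
  i=13: J-D =  6 → G
  i=14: Y-B = 23 → X
  i=15: J-B =  8 → I
  i=16: G-M = 20 → U
  i=17: U-N =  7 → H
  i=18: V-C = 19 → T
  i=19: S-Z = 19 → T
  i=20: A-F = 21 → V
  i=21: E-Y =  6 → G
  i=22: F-I = 23 → X
  i=23: Y-Q =  8 → I
  i=24: X-D = 20 → U
  i=25: D-W =  7 → H
  i=26: D-K = 19 → T
  i=27: E-L = 19 → T
  i=28: F-K = 21 → V
  i=29: X-R =  6 → G
  i=30: I-L = 23 → X
  i=31: L-D =  8 → I
  i=32: I-O = 20 → U
  i=33: U-N =  7 → H
  i=34: B-I = 19 → T
  i=35: T-A = 19 → T
  i=36: G-L = 21 → V
  i=37: N-H =  6 → G
  shifts repeat with period 8: UHTTVGXI

UHTTVGXI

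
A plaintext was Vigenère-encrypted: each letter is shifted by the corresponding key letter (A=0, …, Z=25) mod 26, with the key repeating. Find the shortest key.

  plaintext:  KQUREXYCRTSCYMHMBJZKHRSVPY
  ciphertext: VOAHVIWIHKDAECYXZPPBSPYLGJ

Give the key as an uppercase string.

LYGQR

  i= 0: V-K = 11 → L
  i= 1: O-Q = 24 → Y
  i= 2: A-U =  6 → G
  i= 3: H-R = 16 → Q
  i= 4: V-E = 17 → R
  i= 5: I-X = 11 → L
  i= 6: W-Y = 24 → Y
  i= 7: I-C =  6 → G
  i= 8: H-R = 16 → Q
  i= 9: K-T = 17 → R
  i=10: D-S = 11 → L
  i=11: A-C = 24 → Y
  i=12: E-Y =  6 → G
  i=13: C-M = 16 → Q
  i=14: Y-H = 17 → R
  i=15: X-M = 11 → L
  i=16: Z-B = 24 → Y
  i=17: P-J =  6 → G
  i=18: P-Z = 16 → Q
  i=19: B-K = 17 → R
  i=20: S-H = 11 → L
  i=21: P-R = 24 → Y
  i=22: Y-S =  6 → G
  i=23: L-V = 16 → Q
  i=24: G-P = 17 → R
  i=25: J-Y = 11 → L
  shifts repeat with period 5: LYGQR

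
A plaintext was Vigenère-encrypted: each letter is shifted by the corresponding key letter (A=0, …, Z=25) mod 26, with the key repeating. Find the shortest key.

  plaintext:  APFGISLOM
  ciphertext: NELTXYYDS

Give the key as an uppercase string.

NPG

  i= 0: N-A = 13 → N
  i= 1: E-P = 15 → P
  i= 2: L-F =  6 → G
  i= 3: T-G = 13 → N
  i= 4: X-I = 15 → P
  i= 5: Y-S =  6 → G
  i= 6: Y-L = 13 → N
  i= 7: D-O = 15 → P
  i= 8: S-M =  6 → G
  shifts repeat with period 3: NPG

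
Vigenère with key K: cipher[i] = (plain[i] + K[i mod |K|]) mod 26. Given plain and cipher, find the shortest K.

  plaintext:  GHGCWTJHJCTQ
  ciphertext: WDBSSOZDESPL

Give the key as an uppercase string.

QWV

  i= 0: W-G = 16 → Q
  i= 1: D-H = 22 → W
  i= 2: B-G = 21 → V
  i= 3: S-C = 16 → Q
  i= 4: S-W = 22 → W
  i= 5: O-T = 21 → V
  i= 6: Z-J = 16 → Q
  i= 7: D-H = 22 → W
  i= 8: E-J = 21 → V
  i= 9: S-C = 16 → Q
  i=10: P-T = 22 → W
  i=11: L-Q = 21 → V
  shifts repeat with period 3: QWV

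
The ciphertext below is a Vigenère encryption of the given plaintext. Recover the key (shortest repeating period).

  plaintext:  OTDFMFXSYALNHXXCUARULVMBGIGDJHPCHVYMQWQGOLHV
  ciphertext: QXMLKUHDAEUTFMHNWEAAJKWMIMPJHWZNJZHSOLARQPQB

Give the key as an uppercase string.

CEJGYPKL

  i= 0: Q-O =  2 → C
  i= 1: X-T =  4 → E
  i= 2: M-D =  9 → J
  i= 3: L-F =  6 → G
  i= 4: K-M = 24 → Y
  i= 5: U-F = 15 → P
  i= 6: H-X = 10 → K
  i= 7: D-S = 11 → L
  i= 8: A-Y =  2 → C
  i= 9: E-A =  4 → E
  i=10: U-L =  9 → J
  i=11: T-N =  6 → G
  i=12: F-H = 24 → Y
  i=13: M-X = 15 → P
  i=14: H-X = 10 → K
  i=15: N-C = 11 → L
  i=16: W-U =  2 → C
  i=17: E-A =  4 → E
  i=18: A-R =  9 → J
  i=19: A-U =  6 → G
  i=20: J-L = 24 → Y
  i=21: K-V = 15 → P
  i=22: W-M = 10 → K
  i=23: M-B = 11 → L
  i=24: I-G =  2 → C
  i=25: M-I =  4 → E
  i=26: P-G =  9 → J
  i=27: J-D =  6 → G
  i=28: H-J = 24 → Y
  i=29: W-H = 15 → P
  i=30: Z-P = 10 → K
  i=31: N-C = 11 → L
  i=32: J-H =  2 → C
  i=33: Z-V =  4 → E
  i=34: H-Y =  9 → J
  i=35: S-M =  6 → G
  i=36: O-Q = 24 → Y
  i=37: L-W = 15 → P
  i=38: A-Q = 10 → K
  i=39: R-G = 11 → L
  i=40: Q-O =  2 → C
  i=41: P-L =  4 → E
  i=42: Q-H =  9 → J
  i=43: B-V =  6 → G
  shifts repeat with period 8: CEJGYPKL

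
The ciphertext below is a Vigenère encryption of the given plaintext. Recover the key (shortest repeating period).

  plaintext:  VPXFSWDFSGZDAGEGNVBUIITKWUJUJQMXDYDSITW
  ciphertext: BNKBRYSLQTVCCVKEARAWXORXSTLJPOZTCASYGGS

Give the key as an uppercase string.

  i= 0: B-V =  6 → G
  i= 1: N-P = 24 → Y
  i= 2: K-X = 13 → N
  i= 3: B-F = 22 → W
  i= 4: R-S = 25 → Z
  i= 5: Y-W =  2 → C
  i= 6: S-D = 15 → P
  i= 7: L-F =  6 → G
  i= 8: Q-S = 24 → Y
  i= 9: T-G = 13 → N
  i=10: V-Z = 22 → W
  i=11: C-D = 25 → Z
  i=12: C-A =  2 → C
  i=13: V-G = 15 → P
  i=14: K-E =  6 → G
  i=15: E-G = 24 → Y
  i=16: A-N = 13 → N
  i=17: R-V = 22 → W
  i=18: A-B = 25 → Z
  i=19: W-U =  2 → C
  i=20: X-I = 15 → P
  i=21: O-I =  6 → G
  i=22: R-T = 24 → Y
  i=23: X-K = 13 → N
  i=24: S-W = 22 → W
  i=25: T-U = 25 → Z
  i=26: L-J =  2 → C
  i=27: J-U = 15 → P
  i=28: P-J =  6 → G
  i=29: O-Q = 24 → Y
  i=30: Z-M = 13 → N
  i=31: T-X = 22 → W
  i=32: C-D = 25 → Z
  i=33: A-Y =  2 → C
  i=34: S-D = 15 → P
  i=35: Y-S =  6 → G
  i=36: G-I = 24 → Y
  i=37: G-T = 13 → N
  i=38: S-W = 22 → W
  shifts repeat with period 7: GYNWZCP

GYNWZCP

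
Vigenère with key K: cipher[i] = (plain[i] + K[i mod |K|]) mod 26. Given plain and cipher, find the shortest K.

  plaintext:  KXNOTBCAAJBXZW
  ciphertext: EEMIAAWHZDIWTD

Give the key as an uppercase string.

  i= 0: E-K = 20 → U
  i= 1: E-X =  7 → H
  i= 2: M-N = 25 → Z
  i= 3: I-O = 20 → U
  i= 4: A-T =  7 → H
  i= 5: A-B = 25 → Z
  i= 6: W-C = 20 → U
  i= 7: H-A =  7 → H
  i= 8: Z-A = 25 → Z
  i= 9: D-J = 20 → U
  i=10: I-B =  7 → H
  i=11: W-X = 25 → Z
  i=12: T-Z = 20 → U
  i=13: D-W =  7 → H
  shifts repeat with period 3: UHZ

UHZ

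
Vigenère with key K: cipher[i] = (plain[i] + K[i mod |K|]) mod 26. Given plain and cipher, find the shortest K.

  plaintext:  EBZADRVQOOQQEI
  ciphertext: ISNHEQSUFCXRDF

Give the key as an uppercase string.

EROHBZX

  i= 0: I-E =  4 → E
  i= 1: S-B = 17 → R
  i= 2: N-Z = 14 → O
  i= 3: H-A =  7 → H
  i= 4: E-D =  1 → B
  i= 5: Q-R = 25 → Z
  i= 6: S-V = 23 → X
  i= 7: U-Q =  4 → E
  i= 8: F-O = 17 → R
  i= 9: C-O = 14 → O
  i=10: X-Q =  7 → H
  i=11: R-Q =  1 → B
  i=12: D-E = 25 → Z
  i=13: F-I = 23 → X
  shifts repeat with period 7: EROHBZX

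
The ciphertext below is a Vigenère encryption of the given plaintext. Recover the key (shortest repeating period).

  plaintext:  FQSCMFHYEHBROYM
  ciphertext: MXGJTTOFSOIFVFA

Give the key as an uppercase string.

  i= 0: M-F =  7 → H
  i= 1: X-Q =  7 → H
  i= 2: G-S = 14 → O
  i= 3: J-C =  7 → H
  i= 4: T-M =  7 → H
  i= 5: T-F = 14 → O
  i= 6: O-H =  7 → H
  i= 7: F-Y =  7 → H
  i= 8: S-E = 14 → O
  i= 9: O-H =  7 → H
  i=10: I-B =  7 → H
  i=11: F-R = 14 → O
  i=12: V-O =  7 → H
  i=13: F-Y =  7 → H
  i=14: A-M = 14 → O
  shifts repeat with period 3: HHO

HHO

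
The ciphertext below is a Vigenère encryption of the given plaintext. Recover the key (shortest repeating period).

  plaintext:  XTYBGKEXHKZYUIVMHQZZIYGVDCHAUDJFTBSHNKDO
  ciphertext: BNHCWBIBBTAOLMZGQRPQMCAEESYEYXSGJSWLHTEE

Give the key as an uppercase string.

  i= 0: B-X =  4 → E
  i= 1: N-T = 20 → U
  i= 2: H-Y =  9 → J
  i= 3: C-B =  1 → B
  i= 4: W-G = 16 → Q
  i= 5: B-K = 17 → R
  i= 6: I-E =  4 → E
  i= 7: B-X =  4 → E
  i= 8: B-H = 20 → U
  i= 9: T-K =  9 → J
  i=10: A-Z =  1 → B
  i=11: O-Y = 16 → Q
  i=12: L-U = 17 → R
  i=13: M-I =  4 → E
  i=14: Z-V =  4 → E
  i=15: G-M = 20 → U
  i=16: Q-H =  9 → J
  i=17: R-Q =  1 → B
  i=18: P-Z = 16 → Q
  i=19: Q-Z = 17 → R
  i=20: M-I =  4 → E
  i=21: C-Y =  4 → E
  i=22: A-G = 20 → U
  i=23: E-V =  9 → J
  i=24: E-D =  1 → B
  i=25: S-C = 16 → Q
  i=26: Y-H = 17 → R
  i=27: E-A =  4 → E
  i=28: Y-U =  4 → E
  i=29: X-D = 20 → U
  i=30: S-J =  9 → J
  i=31: G-F =  1 → B
  i=32: J-T = 16 → Q
  i=33: S-B = 17 → R
  i=34: W-S =  4 → E
  i=35: L-H =  4 → E
  i=36: H-N = 20 → U
  i=37: T-K =  9 → J
  i=38: E-D =  1 → B
  i=39: E-O = 16 → Q
  shifts repeat with period 7: EUJBQRE

EUJBQRE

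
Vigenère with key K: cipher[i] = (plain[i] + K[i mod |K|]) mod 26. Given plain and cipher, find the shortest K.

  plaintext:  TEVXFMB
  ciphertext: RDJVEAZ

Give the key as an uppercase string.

  i= 0: R-T = 24 → Y
  i= 1: D-E = 25 → Z
  i= 2: J-V = 14 → O
  i= 3: V-X = 24 → Y
  i= 4: E-F = 25 → Z
  i= 5: A-M = 14 → O
  i= 6: Z-B = 24 → Y
  shifts repeat with period 3: YZO

YZO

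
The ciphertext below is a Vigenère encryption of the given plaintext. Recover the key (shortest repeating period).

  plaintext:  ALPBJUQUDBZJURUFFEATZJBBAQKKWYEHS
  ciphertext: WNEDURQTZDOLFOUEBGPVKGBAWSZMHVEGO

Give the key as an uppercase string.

  i= 0: W-A = 22 → W
  i= 1: N-L =  2 → C
  i= 2: E-P = 15 → P
  i= 3: D-B =  2 → C
  i= 4: U-J = 11 → L
  i= 5: R-U = 23 → X
  i= 6: Q-Q =  0 → A
  i= 7: T-U = 25 → Z
  i= 8: Z-D = 22 → W
  i= 9: D-B =  2 → C
  i=10: O-Z = 15 → P
  i=11: L-J =  2 → C
  i=12: F-U = 11 → L
  i=13: O-R = 23 → X
  i=14: U-U =  0 → A
  i=15: E-F = 25 → Z
  i=16: B-F = 22 → W
  i=17: G-E =  2 → C
  i=18: P-A = 15 → P
  i=19: V-T =  2 → C
  i=20: K-Z = 11 → L
  i=21: G-J = 23 → X
  i=22: B-B =  0 → A
  i=23: A-B = 25 → Z
  i=24: W-A = 22 → W
  i=25: S-Q =  2 → C
  i=26: Z-K = 15 → P
  i=27: M-K =  2 → C
  i=28: H-W = 11 → L
  i=29: V-Y = 23 → X
  i=30: E-E =  0 → A
  i=31: G-H = 25 → Z
  i=32: O-S = 22 → W
  shifts repeat with period 8: WCPCLXAZ

WCPCLXAZ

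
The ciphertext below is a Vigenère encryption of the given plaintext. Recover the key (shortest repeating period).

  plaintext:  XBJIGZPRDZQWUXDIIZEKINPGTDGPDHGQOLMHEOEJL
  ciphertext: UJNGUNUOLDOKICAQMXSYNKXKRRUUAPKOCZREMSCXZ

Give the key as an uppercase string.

XIEYOOF

  i= 0: U-X = 23 → X
  i= 1: J-B =  8 → I
  i= 2: N-J =  4 → E
  i= 3: G-I = 24 → Y
  i= 4: U-G = 14 → O
  i= 5: N-Z = 14 → O
  i= 6: U-P =  5 → F
  i= 7: O-R = 23 → X
  i= 8: L-D =  8 → I
  i= 9: D-Z =  4 → E
  i=10: O-Q = 24 → Y
  i=11: K-W = 14 → O
  i=12: I-U = 14 → O
  i=13: C-X =  5 → F
  i=14: A-D = 23 → X
  i=15: Q-I =  8 → I
  i=16: M-I =  4 → E
  i=17: X-Z = 24 → Y
  i=18: S-E = 14 → O
  i=19: Y-K = 14 → O
  i=20: N-I =  5 → F
  i=21: K-N = 23 → X
  i=22: X-P =  8 → I
  i=23: K-G =  4 → E
  i=24: R-T = 24 → Y
  i=25: R-D = 14 → O
  i=26: U-G = 14 → O
  i=27: U-P =  5 → F
  i=28: A-D = 23 → X
  i=29: P-H =  8 → I
  i=30: K-G =  4 → E
  i=31: O-Q = 24 → Y
  i=32: C-O = 14 → O
  i=33: Z-L = 14 → O
  i=34: R-M =  5 → F
  i=35: E-H = 23 → X
  i=36: M-E =  8 → I
  i=37: S-O =  4 → E
  i=38: C-E = 24 → Y
  i=39: X-J = 14 → O
  i=40: Z-L = 14 → O
  shifts repeat with period 7: XIEYOOF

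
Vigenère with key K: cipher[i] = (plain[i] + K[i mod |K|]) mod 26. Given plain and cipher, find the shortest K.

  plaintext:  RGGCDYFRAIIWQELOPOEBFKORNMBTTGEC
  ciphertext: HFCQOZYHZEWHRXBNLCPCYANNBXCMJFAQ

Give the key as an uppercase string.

  i= 0: H-R = 16 → Q
  i= 1: F-G = 25 → Z
  i= 2: C-G = 22 → W
  i= 3: Q-C = 14 → O
  i= 4: O-D = 11 → L
  i= 5: Z-Y =  1 → B
  i= 6: Y-F = 19 → T
  i= 7: H-R = 16 → Q
  i= 8: Z-A = 25 → Z
  i= 9: E-I = 22 → W
  i=10: W-I = 14 → O
  i=11: H-W = 11 → L
  i=12: R-Q =  1 → B
  i=13: X-E = 19 → T
  i=14: B-L = 16 → Q
  i=15: N-O = 25 → Z
  i=16: L-P = 22 → W
  i=17: C-O = 14 → O
  i=18: P-E = 11 → L
  i=19: C-B =  1 → B
  i=20: Y-F = 19 → T
  i=21: A-K = 16 → Q
  i=22: N-O = 25 → Z
  i=23: N-R = 22 → W
  i=24: B-N = 14 → O
  i=25: X-M = 11 → L
  i=26: C-B =  1 → B
  i=27: M-T = 19 → T
  i=28: J-T = 16 → Q
  i=29: F-G = 25 → Z
  i=30: A-E = 22 → W
  i=31: Q-C = 14 → O
  shifts repeat with period 7: QZWOLBT

QZWOLBT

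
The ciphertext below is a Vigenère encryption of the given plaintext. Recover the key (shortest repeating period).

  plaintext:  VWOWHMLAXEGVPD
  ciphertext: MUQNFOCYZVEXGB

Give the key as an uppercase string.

  i= 0: M-V = 17 → R
  i= 1: U-W = 24 → Y
  i= 2: Q-O =  2 → C
  i= 3: N-W = 17 → R
  i= 4: F-H = 24 → Y
  i= 5: O-M =  2 → C
  i= 6: C-L = 17 → R
  i= 7: Y-A = 24 → Y
  i= 8: Z-X =  2 → C
  i= 9: V-E = 17 → R
  i=10: E-G = 24 → Y
  i=11: X-V =  2 → C
  i=12: G-P = 17 → R
  i=13: B-D = 24 → Y
  shifts repeat with period 3: RYC

RYC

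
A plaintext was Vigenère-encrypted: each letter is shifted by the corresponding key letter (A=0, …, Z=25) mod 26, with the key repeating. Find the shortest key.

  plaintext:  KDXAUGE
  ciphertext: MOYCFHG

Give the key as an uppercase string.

CLB

  i= 0: M-K =  2 → C
  i= 1: O-D = 11 → L
  i= 2: Y-X =  1 → B
  i= 3: C-A =  2 → C
  i= 4: F-U = 11 → L
  i= 5: H-G =  1 → B
  i= 6: G-E =  2 → C
  shifts repeat with period 3: CLB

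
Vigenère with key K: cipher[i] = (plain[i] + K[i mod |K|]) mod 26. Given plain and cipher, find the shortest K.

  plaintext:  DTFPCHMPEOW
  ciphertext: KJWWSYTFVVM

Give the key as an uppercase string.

HQR

  i= 0: K-D =  7 → H
  i= 1: J-T = 16 → Q
  i= 2: W-F = 17 → R
  i= 3: W-P =  7 → H
  i= 4: S-C = 16 → Q
  i= 5: Y-H = 17 → R
  i= 6: T-M =  7 → H
  i= 7: F-P = 16 → Q
  i= 8: V-E = 17 → R
  i= 9: V-O =  7 → H
  i=10: M-W = 16 → Q
  shifts repeat with period 3: HQR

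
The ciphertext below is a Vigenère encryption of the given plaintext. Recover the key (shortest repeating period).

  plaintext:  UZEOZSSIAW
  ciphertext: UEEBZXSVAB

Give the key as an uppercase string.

  i= 0: U-U =  0 → A
  i= 1: E-Z =  5 → F
  i= 2: E-E =  0 → A
  i= 3: B-O = 13 → N
  i= 4: Z-Z =  0 → A
  i= 5: X-S =  5 → F
  i= 6: S-S =  0 → A
  i= 7: V-I = 13 → N
  i= 8: A-A =  0 → A
  i= 9: B-W =  5 → F
  shifts repeat with period 4: AFAN

AFAN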